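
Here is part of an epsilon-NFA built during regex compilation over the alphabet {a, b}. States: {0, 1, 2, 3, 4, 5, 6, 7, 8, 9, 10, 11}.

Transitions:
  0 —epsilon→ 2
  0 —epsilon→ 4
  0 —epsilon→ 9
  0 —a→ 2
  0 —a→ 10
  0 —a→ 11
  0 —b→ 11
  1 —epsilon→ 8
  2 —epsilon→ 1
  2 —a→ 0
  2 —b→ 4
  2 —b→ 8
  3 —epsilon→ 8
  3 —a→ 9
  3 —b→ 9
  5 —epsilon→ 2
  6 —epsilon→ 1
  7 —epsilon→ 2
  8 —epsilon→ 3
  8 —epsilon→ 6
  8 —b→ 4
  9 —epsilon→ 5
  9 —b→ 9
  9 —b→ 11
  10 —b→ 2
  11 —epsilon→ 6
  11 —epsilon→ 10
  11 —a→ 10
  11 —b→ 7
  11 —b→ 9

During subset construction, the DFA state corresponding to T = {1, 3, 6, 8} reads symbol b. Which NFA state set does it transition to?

{1, 2, 3, 4, 5, 6, 8, 9}

3 on b → {9}.
8 on b → {4}.
No b-transition from 1, 6.
Union after reading b: {4, 9}.
Now take the epsilon-closure:
From 9 via epsilon: add 5.
From 5 via epsilon: add 2.
From 2 via epsilon: add 1.
From 1 via epsilon: add 8.
From 8 via epsilon: add 3, 6.
No new states can be added; the closed set is {1, 2, 3, 4, 5, 6, 8, 9}.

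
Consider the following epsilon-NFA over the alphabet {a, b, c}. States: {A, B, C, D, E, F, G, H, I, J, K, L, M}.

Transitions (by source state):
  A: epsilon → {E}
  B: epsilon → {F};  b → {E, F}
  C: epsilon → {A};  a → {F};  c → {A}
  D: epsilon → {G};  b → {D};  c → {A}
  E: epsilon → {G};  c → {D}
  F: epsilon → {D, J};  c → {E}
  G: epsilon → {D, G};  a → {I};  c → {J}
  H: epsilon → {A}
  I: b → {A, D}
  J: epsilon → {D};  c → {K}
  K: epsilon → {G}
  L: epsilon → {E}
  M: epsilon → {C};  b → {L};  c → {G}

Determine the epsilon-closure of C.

Start with {C}.
From C via epsilon: add A.
From A via epsilon: add E.
From E via epsilon: add G.
From G via epsilon: add D.
No new states can be added; the closed set is {A, C, D, E, G}.

{A, C, D, E, G}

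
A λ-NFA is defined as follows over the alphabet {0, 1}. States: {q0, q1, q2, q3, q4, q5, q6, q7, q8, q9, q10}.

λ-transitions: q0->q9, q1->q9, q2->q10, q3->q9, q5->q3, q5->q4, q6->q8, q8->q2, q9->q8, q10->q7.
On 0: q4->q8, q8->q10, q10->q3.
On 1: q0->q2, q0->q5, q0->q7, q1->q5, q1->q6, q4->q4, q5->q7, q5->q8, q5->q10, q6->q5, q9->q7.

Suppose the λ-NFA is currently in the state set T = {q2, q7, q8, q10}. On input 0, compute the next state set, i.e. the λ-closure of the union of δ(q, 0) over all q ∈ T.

q8 on 0 → {q10}.
q10 on 0 → {q3}.
No 0-transition from q2, q7.
Union after reading 0: {q3, q10}.
Now take the λ-closure:
From q3 via λ: add q9.
From q10 via λ: add q7.
From q9 via λ: add q8.
From q8 via λ: add q2.
No new states can be added; the closed set is {q2, q3, q7, q8, q9, q10}.

{q2, q3, q7, q8, q9, q10}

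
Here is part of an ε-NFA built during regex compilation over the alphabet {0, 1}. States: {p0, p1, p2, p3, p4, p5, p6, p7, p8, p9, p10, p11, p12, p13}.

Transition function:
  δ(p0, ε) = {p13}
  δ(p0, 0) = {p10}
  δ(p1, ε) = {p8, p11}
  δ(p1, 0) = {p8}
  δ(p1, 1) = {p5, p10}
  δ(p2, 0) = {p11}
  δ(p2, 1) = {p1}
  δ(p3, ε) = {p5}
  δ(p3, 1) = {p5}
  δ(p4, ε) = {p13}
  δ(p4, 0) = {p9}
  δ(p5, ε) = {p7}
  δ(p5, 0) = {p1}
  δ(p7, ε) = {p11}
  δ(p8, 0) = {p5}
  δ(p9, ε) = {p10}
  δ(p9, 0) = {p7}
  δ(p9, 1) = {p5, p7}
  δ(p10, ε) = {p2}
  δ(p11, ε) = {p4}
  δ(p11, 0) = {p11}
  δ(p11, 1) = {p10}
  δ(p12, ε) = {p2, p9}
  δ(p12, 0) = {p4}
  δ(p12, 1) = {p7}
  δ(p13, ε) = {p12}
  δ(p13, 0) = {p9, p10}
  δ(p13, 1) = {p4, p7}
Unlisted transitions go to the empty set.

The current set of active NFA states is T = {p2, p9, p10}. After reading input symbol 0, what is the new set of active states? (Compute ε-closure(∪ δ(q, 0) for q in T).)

{p2, p4, p7, p9, p10, p11, p12, p13}

p2 on 0 → {p11}.
p9 on 0 → {p7}.
No 0-transition from p10.
Union after reading 0: {p7, p11}.
Now take the ε-closure:
From p11 via ε: add p4.
From p4 via ε: add p13.
From p13 via ε: add p12.
From p12 via ε: add p2, p9.
From p9 via ε: add p10.
No new states can be added; the closed set is {p2, p4, p7, p9, p10, p11, p12, p13}.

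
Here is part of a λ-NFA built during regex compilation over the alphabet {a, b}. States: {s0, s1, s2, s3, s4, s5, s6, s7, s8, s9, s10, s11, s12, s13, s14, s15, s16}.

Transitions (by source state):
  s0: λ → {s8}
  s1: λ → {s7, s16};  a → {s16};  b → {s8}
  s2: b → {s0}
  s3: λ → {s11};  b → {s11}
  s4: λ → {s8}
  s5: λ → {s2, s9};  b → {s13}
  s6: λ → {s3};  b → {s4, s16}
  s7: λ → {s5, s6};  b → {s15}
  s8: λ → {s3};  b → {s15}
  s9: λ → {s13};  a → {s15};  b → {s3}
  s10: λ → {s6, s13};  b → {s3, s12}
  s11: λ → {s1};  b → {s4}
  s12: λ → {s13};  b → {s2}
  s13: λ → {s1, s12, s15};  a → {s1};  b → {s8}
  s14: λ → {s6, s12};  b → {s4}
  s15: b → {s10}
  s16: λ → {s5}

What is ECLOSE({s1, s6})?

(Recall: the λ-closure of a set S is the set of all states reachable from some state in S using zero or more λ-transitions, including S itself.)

Start with {s1, s6}.
From s1 via λ: add s7, s16.
From s6 via λ: add s3.
From s3 via λ: add s11.
From s7 via λ: add s5.
From s5 via λ: add s2, s9.
From s9 via λ: add s13.
From s13 via λ: add s12, s15.
No new states can be added; the closed set is {s1, s2, s3, s5, s6, s7, s9, s11, s12, s13, s15, s16}.

{s1, s2, s3, s5, s6, s7, s9, s11, s12, s13, s15, s16}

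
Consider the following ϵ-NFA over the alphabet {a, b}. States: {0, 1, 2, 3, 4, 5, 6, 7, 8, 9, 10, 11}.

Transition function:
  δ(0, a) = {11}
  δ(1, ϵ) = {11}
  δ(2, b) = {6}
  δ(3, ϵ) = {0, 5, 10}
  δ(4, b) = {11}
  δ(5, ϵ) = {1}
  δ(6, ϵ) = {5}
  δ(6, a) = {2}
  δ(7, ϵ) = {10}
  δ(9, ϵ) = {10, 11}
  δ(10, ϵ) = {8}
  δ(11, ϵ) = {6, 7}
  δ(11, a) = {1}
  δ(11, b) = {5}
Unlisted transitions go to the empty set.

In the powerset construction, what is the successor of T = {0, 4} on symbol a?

0 on a → {11}.
No a-transition from 4.
Union after reading a: {11}.
Now take the ϵ-closure:
From 11 via ϵ: add 6, 7.
From 6 via ϵ: add 5.
From 7 via ϵ: add 10.
From 5 via ϵ: add 1.
From 10 via ϵ: add 8.
No new states can be added; the closed set is {1, 5, 6, 7, 8, 10, 11}.

{1, 5, 6, 7, 8, 10, 11}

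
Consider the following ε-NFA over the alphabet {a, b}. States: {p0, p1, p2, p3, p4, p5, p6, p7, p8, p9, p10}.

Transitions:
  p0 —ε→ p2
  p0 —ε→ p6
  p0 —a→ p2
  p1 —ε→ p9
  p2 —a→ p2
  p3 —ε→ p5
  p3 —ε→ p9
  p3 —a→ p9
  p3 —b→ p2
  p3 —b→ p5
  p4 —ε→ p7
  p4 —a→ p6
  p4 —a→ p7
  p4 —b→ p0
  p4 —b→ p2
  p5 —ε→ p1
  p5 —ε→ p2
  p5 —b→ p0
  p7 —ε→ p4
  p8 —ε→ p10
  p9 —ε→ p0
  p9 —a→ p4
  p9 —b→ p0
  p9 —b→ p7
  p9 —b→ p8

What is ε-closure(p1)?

Start with {p1}.
From p1 via ε: add p9.
From p9 via ε: add p0.
From p0 via ε: add p2, p6.
No new states can be added; the closed set is {p0, p1, p2, p6, p9}.

{p0, p1, p2, p6, p9}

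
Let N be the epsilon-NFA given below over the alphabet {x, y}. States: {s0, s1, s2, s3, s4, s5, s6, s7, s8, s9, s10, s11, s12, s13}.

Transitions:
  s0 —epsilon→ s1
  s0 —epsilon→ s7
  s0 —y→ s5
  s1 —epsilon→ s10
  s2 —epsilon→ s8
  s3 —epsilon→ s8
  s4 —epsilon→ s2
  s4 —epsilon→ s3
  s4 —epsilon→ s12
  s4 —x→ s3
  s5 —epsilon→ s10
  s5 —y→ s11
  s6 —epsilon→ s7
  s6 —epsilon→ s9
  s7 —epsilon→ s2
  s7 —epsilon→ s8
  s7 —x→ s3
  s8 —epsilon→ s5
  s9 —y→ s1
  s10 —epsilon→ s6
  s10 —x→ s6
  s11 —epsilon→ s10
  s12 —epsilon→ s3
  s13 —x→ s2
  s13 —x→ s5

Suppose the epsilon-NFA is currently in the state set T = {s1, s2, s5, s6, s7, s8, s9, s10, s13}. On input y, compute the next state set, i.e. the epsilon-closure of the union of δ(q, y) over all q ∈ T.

{s1, s2, s5, s6, s7, s8, s9, s10, s11}

s5 on y → {s11}.
s9 on y → {s1}.
No y-transition from s1, s2, s6, s7, s8, s10, s13.
Union after reading y: {s1, s11}.
Now take the epsilon-closure:
From s1 via epsilon: add s10.
From s10 via epsilon: add s6.
From s6 via epsilon: add s7, s9.
From s7 via epsilon: add s2, s8.
From s8 via epsilon: add s5.
No new states can be added; the closed set is {s1, s2, s5, s6, s7, s8, s9, s10, s11}.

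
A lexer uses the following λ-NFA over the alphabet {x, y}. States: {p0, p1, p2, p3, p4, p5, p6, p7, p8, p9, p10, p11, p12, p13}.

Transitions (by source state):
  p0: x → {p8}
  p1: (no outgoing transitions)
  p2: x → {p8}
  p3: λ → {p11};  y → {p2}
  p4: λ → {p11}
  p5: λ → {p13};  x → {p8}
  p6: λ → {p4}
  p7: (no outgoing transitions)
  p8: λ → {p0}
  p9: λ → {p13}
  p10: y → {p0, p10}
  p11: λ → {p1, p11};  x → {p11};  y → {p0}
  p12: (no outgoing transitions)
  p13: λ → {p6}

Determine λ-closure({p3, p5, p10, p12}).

Start with {p3, p5, p10, p12}.
From p3 via λ: add p11.
From p5 via λ: add p13.
From p11 via λ: add p1.
From p13 via λ: add p6.
From p6 via λ: add p4.
No new states can be added; the closed set is {p1, p3, p4, p5, p6, p10, p11, p12, p13}.

{p1, p3, p4, p5, p6, p10, p11, p12, p13}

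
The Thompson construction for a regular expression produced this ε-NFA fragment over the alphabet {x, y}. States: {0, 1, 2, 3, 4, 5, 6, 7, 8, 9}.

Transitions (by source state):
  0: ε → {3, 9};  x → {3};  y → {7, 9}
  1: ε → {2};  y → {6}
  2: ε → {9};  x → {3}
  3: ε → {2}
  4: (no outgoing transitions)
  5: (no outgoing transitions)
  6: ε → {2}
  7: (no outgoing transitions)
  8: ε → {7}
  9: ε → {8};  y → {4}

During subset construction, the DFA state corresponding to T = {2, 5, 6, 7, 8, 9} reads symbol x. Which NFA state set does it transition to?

2 on x → {3}.
No x-transition from 5, 6, 7, 8, 9.
Union after reading x: {3}.
Now take the ε-closure:
From 3 via ε: add 2.
From 2 via ε: add 9.
From 9 via ε: add 8.
From 8 via ε: add 7.
No new states can be added; the closed set is {2, 3, 7, 8, 9}.

{2, 3, 7, 8, 9}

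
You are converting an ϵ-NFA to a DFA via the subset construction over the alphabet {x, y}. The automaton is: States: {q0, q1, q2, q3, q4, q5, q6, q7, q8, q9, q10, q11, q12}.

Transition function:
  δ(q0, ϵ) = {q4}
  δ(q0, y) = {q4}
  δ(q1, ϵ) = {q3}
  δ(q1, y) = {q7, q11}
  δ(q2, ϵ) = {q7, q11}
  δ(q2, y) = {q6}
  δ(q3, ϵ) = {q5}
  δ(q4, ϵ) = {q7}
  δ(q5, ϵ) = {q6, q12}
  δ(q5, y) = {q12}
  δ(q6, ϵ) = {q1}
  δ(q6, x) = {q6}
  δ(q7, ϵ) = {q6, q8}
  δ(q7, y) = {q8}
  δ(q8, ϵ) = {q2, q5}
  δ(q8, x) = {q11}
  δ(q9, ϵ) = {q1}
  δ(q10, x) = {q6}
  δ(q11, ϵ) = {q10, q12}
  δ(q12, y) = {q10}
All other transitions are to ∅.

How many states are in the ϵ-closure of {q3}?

5

Start with {q3}.
From q3 via ϵ: add q5.
From q5 via ϵ: add q6, q12.
From q6 via ϵ: add q1.
ϵ-closure = {q1, q3, q5, q6, q12}, which has 5 states.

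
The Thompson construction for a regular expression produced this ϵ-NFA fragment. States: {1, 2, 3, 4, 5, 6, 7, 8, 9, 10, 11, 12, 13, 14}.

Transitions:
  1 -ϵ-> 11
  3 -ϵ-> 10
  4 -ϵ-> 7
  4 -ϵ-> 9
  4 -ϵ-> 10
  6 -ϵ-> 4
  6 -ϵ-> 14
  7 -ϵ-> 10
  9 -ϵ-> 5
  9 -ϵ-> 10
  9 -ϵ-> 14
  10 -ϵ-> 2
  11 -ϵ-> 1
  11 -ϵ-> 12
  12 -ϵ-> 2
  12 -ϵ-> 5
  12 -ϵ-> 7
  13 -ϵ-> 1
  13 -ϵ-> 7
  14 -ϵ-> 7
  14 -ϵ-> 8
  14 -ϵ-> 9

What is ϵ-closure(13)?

{1, 2, 5, 7, 10, 11, 12, 13}

Start with {13}.
From 13 via ϵ: add 1, 7.
From 1 via ϵ: add 11.
From 7 via ϵ: add 10.
From 10 via ϵ: add 2.
From 11 via ϵ: add 12.
From 12 via ϵ: add 5.
No new states can be added; the closed set is {1, 2, 5, 7, 10, 11, 12, 13}.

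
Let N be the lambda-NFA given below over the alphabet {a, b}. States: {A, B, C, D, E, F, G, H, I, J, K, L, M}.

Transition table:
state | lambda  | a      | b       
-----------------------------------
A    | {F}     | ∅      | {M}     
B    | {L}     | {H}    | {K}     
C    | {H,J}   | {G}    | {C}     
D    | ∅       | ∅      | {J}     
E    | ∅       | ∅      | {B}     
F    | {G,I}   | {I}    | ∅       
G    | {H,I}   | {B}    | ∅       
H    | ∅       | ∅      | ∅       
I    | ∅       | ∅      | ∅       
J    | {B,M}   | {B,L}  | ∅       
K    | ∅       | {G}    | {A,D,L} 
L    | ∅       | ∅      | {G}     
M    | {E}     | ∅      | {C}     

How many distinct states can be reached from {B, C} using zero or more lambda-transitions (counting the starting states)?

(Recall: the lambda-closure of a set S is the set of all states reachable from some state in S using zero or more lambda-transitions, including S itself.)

7

Start with {B, C}.
From B via lambda: add L.
From C via lambda: add H, J.
From J via lambda: add M.
From M via lambda: add E.
lambda-closure = {B, C, E, H, J, L, M}, which has 7 states.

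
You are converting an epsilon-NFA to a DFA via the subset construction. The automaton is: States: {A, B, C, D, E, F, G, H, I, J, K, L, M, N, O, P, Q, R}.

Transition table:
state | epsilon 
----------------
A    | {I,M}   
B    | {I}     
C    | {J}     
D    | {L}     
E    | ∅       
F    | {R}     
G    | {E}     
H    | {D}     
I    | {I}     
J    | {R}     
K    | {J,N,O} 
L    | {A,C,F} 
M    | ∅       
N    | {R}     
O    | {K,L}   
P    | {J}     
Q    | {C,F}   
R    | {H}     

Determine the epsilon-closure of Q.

Start with {Q}.
From Q via epsilon: add C, F.
From C via epsilon: add J.
From F via epsilon: add R.
From R via epsilon: add H.
From H via epsilon: add D.
From D via epsilon: add L.
From L via epsilon: add A.
From A via epsilon: add I, M.
No new states can be added; the closed set is {A, C, D, F, H, I, J, L, M, Q, R}.

{A, C, D, F, H, I, J, L, M, Q, R}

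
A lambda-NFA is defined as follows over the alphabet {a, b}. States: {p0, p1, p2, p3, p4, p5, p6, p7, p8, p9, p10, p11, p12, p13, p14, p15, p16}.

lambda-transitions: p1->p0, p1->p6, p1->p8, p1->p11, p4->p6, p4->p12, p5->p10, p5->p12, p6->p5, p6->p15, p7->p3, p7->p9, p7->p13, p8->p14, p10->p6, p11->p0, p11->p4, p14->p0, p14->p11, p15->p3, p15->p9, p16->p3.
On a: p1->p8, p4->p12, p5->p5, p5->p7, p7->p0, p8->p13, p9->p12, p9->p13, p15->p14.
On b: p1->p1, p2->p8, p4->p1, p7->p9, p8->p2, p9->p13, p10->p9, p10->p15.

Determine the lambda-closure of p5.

Start with {p5}.
From p5 via lambda: add p10, p12.
From p10 via lambda: add p6.
From p6 via lambda: add p15.
From p15 via lambda: add p3, p9.
No new states can be added; the closed set is {p3, p5, p6, p9, p10, p12, p15}.

{p3, p5, p6, p9, p10, p12, p15}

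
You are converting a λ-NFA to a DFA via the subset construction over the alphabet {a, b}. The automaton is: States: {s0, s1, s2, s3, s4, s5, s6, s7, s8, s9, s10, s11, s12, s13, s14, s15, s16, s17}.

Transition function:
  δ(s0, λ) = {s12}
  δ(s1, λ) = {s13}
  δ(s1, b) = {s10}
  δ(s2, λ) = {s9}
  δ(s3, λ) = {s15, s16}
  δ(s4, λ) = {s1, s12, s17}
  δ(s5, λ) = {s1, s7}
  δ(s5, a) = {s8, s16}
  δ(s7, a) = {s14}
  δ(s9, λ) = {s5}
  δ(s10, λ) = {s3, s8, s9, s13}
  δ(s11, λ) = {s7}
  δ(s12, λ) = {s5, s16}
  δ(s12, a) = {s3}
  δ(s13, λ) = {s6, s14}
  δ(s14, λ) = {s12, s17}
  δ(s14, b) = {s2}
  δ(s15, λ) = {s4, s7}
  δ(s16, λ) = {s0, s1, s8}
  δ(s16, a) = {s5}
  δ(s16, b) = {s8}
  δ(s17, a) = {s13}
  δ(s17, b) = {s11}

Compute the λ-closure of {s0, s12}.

{s0, s1, s5, s6, s7, s8, s12, s13, s14, s16, s17}

Start with {s0, s12}.
From s12 via λ: add s5, s16.
From s5 via λ: add s1, s7.
From s16 via λ: add s8.
From s1 via λ: add s13.
From s13 via λ: add s6, s14.
From s14 via λ: add s17.
No new states can be added; the closed set is {s0, s1, s5, s6, s7, s8, s12, s13, s14, s16, s17}.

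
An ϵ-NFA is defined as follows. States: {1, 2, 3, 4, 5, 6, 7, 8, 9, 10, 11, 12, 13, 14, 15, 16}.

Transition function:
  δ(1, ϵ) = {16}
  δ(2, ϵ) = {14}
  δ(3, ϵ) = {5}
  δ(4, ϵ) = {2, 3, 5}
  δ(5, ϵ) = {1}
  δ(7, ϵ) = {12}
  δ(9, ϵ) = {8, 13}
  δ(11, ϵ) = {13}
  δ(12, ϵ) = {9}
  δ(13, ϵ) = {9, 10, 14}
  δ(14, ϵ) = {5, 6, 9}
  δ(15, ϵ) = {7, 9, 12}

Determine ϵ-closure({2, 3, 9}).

Start with {2, 3, 9}.
From 2 via ϵ: add 14.
From 3 via ϵ: add 5.
From 9 via ϵ: add 8, 13.
From 5 via ϵ: add 1.
From 13 via ϵ: add 10.
From 14 via ϵ: add 6.
From 1 via ϵ: add 16.
No new states can be added; the closed set is {1, 2, 3, 5, 6, 8, 9, 10, 13, 14, 16}.

{1, 2, 3, 5, 6, 8, 9, 10, 13, 14, 16}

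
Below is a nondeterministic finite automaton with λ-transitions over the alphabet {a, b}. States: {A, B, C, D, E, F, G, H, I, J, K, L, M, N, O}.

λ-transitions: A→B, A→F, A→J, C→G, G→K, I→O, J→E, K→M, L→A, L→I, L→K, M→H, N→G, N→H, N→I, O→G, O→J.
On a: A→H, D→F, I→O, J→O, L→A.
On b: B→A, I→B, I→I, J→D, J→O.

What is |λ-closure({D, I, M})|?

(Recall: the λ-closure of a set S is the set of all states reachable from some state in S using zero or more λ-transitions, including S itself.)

Start with {D, I, M}.
From I via λ: add O.
From M via λ: add H.
From O via λ: add G, J.
From G via λ: add K.
From J via λ: add E.
λ-closure = {D, E, G, H, I, J, K, M, O}, which has 9 states.

9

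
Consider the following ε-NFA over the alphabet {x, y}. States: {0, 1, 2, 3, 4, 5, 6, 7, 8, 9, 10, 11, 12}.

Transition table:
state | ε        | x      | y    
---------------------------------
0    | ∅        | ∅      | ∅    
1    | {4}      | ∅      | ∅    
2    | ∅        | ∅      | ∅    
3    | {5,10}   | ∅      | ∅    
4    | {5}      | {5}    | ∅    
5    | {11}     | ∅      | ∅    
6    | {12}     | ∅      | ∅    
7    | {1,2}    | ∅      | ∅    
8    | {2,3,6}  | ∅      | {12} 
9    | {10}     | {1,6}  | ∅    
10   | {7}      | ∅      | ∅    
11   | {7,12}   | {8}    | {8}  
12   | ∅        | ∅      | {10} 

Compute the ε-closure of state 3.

Start with {3}.
From 3 via ε: add 5, 10.
From 5 via ε: add 11.
From 10 via ε: add 7.
From 7 via ε: add 1, 2.
From 11 via ε: add 12.
From 1 via ε: add 4.
No new states can be added; the closed set is {1, 2, 3, 4, 5, 7, 10, 11, 12}.

{1, 2, 3, 4, 5, 7, 10, 11, 12}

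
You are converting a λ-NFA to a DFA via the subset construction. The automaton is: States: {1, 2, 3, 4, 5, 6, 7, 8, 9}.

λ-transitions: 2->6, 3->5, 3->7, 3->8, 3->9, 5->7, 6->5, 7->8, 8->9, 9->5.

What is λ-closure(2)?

{2, 5, 6, 7, 8, 9}

Start with {2}.
From 2 via λ: add 6.
From 6 via λ: add 5.
From 5 via λ: add 7.
From 7 via λ: add 8.
From 8 via λ: add 9.
No new states can be added; the closed set is {2, 5, 6, 7, 8, 9}.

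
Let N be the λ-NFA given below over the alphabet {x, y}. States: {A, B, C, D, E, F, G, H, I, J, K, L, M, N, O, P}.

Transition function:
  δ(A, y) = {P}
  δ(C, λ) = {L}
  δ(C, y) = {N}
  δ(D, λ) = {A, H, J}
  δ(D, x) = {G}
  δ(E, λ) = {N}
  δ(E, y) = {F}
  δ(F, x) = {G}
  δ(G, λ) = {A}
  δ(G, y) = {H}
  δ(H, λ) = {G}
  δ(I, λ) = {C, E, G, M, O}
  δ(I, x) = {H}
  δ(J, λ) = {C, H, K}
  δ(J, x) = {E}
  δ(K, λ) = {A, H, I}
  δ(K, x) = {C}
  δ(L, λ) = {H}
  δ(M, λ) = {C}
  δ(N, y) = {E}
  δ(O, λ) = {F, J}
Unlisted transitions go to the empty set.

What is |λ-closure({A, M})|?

Start with {A, M}.
From M via λ: add C.
From C via λ: add L.
From L via λ: add H.
From H via λ: add G.
λ-closure = {A, C, G, H, L, M}, which has 6 states.

6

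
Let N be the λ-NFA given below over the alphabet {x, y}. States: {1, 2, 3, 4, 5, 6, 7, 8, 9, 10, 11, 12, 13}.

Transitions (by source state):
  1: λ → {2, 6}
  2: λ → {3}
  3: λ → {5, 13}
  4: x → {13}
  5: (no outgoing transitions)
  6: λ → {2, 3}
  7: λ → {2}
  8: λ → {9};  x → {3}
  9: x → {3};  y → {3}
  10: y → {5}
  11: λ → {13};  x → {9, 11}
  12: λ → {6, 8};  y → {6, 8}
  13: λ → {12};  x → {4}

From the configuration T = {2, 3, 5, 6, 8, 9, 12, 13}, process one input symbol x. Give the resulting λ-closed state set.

8 on x → {3}.
9 on x → {3}.
13 on x → {4}.
No x-transition from 2, 3, 5, 6, 12.
Union after reading x: {3, 4}.
Now take the λ-closure:
From 3 via λ: add 5, 13.
From 13 via λ: add 12.
From 12 via λ: add 6, 8.
From 6 via λ: add 2.
From 8 via λ: add 9.
No new states can be added; the closed set is {2, 3, 4, 5, 6, 8, 9, 12, 13}.

{2, 3, 4, 5, 6, 8, 9, 12, 13}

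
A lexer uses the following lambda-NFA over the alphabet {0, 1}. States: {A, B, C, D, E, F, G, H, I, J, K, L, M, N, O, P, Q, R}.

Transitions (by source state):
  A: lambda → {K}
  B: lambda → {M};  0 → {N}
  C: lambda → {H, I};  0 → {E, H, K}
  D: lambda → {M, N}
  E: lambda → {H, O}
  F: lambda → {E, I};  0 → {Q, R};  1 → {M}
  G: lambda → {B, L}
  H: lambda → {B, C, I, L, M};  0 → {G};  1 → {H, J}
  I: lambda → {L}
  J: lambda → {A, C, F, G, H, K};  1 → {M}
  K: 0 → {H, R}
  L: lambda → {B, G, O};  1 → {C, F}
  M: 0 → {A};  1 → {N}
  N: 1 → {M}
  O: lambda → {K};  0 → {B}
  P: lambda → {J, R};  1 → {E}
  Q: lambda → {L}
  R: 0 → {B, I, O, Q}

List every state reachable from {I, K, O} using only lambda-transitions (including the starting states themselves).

{B, G, I, K, L, M, O}

Start with {I, K, O}.
From I via lambda: add L.
From L via lambda: add B, G.
From B via lambda: add M.
No new states can be added; the closed set is {B, G, I, K, L, M, O}.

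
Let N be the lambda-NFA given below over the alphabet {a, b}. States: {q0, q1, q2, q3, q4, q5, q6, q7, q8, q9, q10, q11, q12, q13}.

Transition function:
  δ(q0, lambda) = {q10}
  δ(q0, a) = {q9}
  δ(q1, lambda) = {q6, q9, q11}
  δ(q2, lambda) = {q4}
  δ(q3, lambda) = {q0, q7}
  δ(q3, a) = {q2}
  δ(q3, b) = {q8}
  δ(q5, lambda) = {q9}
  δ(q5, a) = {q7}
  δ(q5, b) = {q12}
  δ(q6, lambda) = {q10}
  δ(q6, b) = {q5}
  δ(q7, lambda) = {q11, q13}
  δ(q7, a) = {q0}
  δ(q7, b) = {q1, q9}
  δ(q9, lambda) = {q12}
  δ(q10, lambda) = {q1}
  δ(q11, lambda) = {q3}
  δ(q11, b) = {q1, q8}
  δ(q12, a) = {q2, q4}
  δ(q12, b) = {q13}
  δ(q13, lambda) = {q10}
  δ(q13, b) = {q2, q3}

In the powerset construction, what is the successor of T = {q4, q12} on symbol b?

q12 on b → {q13}.
No b-transition from q4.
Union after reading b: {q13}.
Now take the lambda-closure:
From q13 via lambda: add q10.
From q10 via lambda: add q1.
From q1 via lambda: add q6, q9, q11.
From q9 via lambda: add q12.
From q11 via lambda: add q3.
From q3 via lambda: add q0, q7.
No new states can be added; the closed set is {q0, q1, q3, q6, q7, q9, q10, q11, q12, q13}.

{q0, q1, q3, q6, q7, q9, q10, q11, q12, q13}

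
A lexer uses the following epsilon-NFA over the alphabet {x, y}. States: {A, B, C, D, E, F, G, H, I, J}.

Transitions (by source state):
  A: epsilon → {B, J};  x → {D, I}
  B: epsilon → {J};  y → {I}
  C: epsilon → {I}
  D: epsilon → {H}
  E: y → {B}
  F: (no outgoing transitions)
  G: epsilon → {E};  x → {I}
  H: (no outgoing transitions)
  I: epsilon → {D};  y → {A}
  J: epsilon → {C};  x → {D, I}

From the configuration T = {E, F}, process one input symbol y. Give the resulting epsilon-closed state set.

E on y → {B}.
No y-transition from F.
Union after reading y: {B}.
Now take the epsilon-closure:
From B via epsilon: add J.
From J via epsilon: add C.
From C via epsilon: add I.
From I via epsilon: add D.
From D via epsilon: add H.
No new states can be added; the closed set is {B, C, D, H, I, J}.

{B, C, D, H, I, J}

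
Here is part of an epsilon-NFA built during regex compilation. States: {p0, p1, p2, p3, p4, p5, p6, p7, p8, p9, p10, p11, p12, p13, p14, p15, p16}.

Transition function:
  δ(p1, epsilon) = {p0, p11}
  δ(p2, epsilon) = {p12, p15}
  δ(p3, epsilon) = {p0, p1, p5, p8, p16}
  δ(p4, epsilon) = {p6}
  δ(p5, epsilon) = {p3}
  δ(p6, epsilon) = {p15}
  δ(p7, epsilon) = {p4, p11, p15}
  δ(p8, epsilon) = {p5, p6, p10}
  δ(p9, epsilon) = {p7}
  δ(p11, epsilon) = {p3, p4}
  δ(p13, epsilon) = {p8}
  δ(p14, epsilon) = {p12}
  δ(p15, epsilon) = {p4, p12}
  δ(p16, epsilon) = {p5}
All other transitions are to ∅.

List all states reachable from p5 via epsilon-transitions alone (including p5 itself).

Start with {p5}.
From p5 via epsilon: add p3.
From p3 via epsilon: add p0, p1, p8, p16.
From p1 via epsilon: add p11.
From p8 via epsilon: add p6, p10.
From p6 via epsilon: add p15.
From p11 via epsilon: add p4.
From p15 via epsilon: add p12.
No new states can be added; the closed set is {p0, p1, p3, p4, p5, p6, p8, p10, p11, p12, p15, p16}.

{p0, p1, p3, p4, p5, p6, p8, p10, p11, p12, p15, p16}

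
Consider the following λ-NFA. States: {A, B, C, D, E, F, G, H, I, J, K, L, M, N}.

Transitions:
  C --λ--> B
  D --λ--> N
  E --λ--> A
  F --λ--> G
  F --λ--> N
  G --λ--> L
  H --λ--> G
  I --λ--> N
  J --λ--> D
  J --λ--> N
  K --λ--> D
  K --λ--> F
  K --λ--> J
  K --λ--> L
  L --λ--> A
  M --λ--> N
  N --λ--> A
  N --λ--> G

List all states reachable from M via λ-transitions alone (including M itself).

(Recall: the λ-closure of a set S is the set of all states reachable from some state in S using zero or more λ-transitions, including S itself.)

{A, G, L, M, N}

Start with {M}.
From M via λ: add N.
From N via λ: add A, G.
From G via λ: add L.
No new states can be added; the closed set is {A, G, L, M, N}.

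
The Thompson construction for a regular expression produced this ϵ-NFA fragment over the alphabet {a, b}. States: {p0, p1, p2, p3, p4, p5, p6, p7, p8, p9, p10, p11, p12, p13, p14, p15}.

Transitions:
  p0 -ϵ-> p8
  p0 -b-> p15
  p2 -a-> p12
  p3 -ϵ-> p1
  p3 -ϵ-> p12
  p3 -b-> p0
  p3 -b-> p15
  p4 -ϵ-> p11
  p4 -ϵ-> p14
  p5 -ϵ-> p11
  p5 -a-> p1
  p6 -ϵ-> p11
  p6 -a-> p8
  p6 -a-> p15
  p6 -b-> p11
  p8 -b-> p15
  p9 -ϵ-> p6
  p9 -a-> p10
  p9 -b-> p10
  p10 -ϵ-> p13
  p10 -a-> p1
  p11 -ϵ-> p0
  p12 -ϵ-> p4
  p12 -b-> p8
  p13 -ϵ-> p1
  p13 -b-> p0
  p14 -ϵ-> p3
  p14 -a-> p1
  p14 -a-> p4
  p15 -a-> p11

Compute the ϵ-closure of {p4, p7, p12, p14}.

Start with {p4, p7, p12, p14}.
From p4 via ϵ: add p11.
From p14 via ϵ: add p3.
From p3 via ϵ: add p1.
From p11 via ϵ: add p0.
From p0 via ϵ: add p8.
No new states can be added; the closed set is {p0, p1, p3, p4, p7, p8, p11, p12, p14}.

{p0, p1, p3, p4, p7, p8, p11, p12, p14}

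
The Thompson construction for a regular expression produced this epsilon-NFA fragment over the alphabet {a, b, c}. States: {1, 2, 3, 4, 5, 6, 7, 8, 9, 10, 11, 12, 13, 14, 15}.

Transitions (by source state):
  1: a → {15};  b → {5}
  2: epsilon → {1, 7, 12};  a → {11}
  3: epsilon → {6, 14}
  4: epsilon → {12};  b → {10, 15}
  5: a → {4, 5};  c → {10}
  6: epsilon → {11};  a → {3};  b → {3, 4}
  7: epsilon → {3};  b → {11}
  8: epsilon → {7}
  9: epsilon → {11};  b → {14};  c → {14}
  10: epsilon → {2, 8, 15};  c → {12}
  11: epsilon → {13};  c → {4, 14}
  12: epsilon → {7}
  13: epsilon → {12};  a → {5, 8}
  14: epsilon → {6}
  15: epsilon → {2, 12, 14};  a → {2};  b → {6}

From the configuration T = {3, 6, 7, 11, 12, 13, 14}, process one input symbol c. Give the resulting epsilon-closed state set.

{3, 4, 6, 7, 11, 12, 13, 14}

11 on c → {4, 14}.
No c-transition from 3, 6, 7, 12, 13, 14.
Union after reading c: {4, 14}.
Now take the epsilon-closure:
From 4 via epsilon: add 12.
From 14 via epsilon: add 6.
From 6 via epsilon: add 11.
From 12 via epsilon: add 7.
From 7 via epsilon: add 3.
From 11 via epsilon: add 13.
No new states can be added; the closed set is {3, 4, 6, 7, 11, 12, 13, 14}.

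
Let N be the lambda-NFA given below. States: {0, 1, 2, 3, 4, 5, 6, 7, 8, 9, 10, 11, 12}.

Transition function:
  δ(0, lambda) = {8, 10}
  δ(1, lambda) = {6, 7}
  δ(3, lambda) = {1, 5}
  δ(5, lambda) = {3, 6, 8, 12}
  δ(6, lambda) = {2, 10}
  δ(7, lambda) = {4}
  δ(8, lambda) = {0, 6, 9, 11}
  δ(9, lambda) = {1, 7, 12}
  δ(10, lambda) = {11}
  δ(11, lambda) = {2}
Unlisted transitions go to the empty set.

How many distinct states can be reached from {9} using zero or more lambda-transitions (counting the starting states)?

9

Start with {9}.
From 9 via lambda: add 1, 7, 12.
From 1 via lambda: add 6.
From 7 via lambda: add 4.
From 6 via lambda: add 2, 10.
From 10 via lambda: add 11.
lambda-closure = {1, 2, 4, 6, 7, 9, 10, 11, 12}, which has 9 states.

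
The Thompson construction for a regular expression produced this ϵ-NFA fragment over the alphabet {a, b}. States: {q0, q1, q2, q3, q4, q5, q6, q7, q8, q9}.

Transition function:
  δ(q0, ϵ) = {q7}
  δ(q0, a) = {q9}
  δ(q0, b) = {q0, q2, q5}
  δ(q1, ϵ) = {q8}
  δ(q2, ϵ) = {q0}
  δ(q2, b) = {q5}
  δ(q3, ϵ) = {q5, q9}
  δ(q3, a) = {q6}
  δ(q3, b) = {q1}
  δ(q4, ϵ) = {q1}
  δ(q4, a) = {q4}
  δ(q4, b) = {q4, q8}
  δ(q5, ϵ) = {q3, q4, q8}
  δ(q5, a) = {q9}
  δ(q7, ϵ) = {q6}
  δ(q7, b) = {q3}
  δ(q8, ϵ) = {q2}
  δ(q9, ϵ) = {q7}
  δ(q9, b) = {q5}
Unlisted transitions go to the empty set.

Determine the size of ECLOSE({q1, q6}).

Start with {q1, q6}.
From q1 via ϵ: add q8.
From q8 via ϵ: add q2.
From q2 via ϵ: add q0.
From q0 via ϵ: add q7.
ϵ-closure = {q0, q1, q2, q6, q7, q8}, which has 6 states.

6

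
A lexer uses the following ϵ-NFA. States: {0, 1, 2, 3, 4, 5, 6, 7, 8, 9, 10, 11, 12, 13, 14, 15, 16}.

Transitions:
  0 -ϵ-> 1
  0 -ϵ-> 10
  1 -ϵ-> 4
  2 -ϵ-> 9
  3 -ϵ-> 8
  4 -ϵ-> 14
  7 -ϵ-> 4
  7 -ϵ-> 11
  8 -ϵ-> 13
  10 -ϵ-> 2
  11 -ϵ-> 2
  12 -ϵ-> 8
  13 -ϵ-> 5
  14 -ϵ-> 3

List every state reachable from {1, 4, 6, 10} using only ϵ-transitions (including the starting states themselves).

Start with {1, 4, 6, 10}.
From 4 via ϵ: add 14.
From 10 via ϵ: add 2.
From 2 via ϵ: add 9.
From 14 via ϵ: add 3.
From 3 via ϵ: add 8.
From 8 via ϵ: add 13.
From 13 via ϵ: add 5.
No new states can be added; the closed set is {1, 2, 3, 4, 5, 6, 8, 9, 10, 13, 14}.

{1, 2, 3, 4, 5, 6, 8, 9, 10, 13, 14}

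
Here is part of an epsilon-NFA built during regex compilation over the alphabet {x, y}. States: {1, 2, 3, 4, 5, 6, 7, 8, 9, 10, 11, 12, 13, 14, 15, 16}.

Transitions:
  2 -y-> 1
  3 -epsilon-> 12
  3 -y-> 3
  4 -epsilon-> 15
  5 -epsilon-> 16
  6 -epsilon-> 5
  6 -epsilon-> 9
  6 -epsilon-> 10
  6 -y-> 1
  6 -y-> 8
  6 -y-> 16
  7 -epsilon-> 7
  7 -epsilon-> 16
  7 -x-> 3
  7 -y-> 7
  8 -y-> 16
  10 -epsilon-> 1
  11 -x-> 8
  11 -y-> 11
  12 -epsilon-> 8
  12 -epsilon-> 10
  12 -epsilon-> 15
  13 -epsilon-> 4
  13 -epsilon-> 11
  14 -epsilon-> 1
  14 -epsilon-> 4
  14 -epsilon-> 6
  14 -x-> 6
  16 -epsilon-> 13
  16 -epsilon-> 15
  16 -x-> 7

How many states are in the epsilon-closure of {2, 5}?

Start with {2, 5}.
From 5 via epsilon: add 16.
From 16 via epsilon: add 13, 15.
From 13 via epsilon: add 4, 11.
epsilon-closure = {2, 4, 5, 11, 13, 15, 16}, which has 7 states.

7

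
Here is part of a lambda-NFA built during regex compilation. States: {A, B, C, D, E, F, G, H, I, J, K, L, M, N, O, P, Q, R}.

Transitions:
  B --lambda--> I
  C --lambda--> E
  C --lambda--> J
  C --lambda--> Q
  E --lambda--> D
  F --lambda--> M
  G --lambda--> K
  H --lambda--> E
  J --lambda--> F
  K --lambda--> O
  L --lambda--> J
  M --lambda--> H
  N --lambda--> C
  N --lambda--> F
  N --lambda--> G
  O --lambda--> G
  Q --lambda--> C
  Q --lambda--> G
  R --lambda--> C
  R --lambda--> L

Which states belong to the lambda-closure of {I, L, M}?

{D, E, F, H, I, J, L, M}

Start with {I, L, M}.
From L via lambda: add J.
From M via lambda: add H.
From H via lambda: add E.
From J via lambda: add F.
From E via lambda: add D.
No new states can be added; the closed set is {D, E, F, H, I, J, L, M}.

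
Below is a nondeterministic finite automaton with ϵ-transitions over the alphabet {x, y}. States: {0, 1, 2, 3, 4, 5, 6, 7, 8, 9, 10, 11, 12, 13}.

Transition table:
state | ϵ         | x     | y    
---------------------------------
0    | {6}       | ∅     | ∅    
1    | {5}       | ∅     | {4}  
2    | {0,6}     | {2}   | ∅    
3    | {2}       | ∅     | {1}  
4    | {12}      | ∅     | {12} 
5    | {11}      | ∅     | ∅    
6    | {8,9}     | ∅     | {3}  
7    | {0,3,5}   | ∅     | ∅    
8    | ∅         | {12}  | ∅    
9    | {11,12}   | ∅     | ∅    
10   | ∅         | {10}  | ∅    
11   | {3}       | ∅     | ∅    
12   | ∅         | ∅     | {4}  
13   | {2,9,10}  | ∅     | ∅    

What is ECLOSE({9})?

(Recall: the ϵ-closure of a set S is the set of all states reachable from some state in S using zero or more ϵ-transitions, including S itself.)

Start with {9}.
From 9 via ϵ: add 11, 12.
From 11 via ϵ: add 3.
From 3 via ϵ: add 2.
From 2 via ϵ: add 0, 6.
From 6 via ϵ: add 8.
No new states can be added; the closed set is {0, 2, 3, 6, 8, 9, 11, 12}.

{0, 2, 3, 6, 8, 9, 11, 12}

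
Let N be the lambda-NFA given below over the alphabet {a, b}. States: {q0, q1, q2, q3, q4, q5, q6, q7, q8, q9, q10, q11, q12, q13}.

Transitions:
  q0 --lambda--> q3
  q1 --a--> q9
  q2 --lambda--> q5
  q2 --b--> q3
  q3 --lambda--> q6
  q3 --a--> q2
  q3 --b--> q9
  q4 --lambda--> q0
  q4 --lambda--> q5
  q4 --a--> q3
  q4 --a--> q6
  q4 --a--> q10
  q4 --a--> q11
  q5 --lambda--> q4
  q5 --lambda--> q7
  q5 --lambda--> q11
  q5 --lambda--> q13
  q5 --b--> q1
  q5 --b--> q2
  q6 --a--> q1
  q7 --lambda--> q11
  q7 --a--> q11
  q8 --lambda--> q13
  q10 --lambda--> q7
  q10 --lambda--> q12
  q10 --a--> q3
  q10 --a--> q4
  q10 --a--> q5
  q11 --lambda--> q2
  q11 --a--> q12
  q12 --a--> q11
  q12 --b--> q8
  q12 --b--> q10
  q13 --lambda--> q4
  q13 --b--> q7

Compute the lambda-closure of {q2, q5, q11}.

{q0, q2, q3, q4, q5, q6, q7, q11, q13}

Start with {q2, q5, q11}.
From q5 via lambda: add q4, q7, q13.
From q4 via lambda: add q0.
From q0 via lambda: add q3.
From q3 via lambda: add q6.
No new states can be added; the closed set is {q0, q2, q3, q4, q5, q6, q7, q11, q13}.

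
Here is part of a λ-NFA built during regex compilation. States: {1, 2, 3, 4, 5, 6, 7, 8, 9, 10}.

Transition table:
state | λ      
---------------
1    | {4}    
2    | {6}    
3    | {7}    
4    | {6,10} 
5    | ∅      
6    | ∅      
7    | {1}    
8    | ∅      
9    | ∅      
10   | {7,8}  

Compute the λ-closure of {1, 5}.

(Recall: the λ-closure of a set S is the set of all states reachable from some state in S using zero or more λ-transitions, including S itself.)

Start with {1, 5}.
From 1 via λ: add 4.
From 4 via λ: add 6, 10.
From 10 via λ: add 7, 8.
No new states can be added; the closed set is {1, 4, 5, 6, 7, 8, 10}.

{1, 4, 5, 6, 7, 8, 10}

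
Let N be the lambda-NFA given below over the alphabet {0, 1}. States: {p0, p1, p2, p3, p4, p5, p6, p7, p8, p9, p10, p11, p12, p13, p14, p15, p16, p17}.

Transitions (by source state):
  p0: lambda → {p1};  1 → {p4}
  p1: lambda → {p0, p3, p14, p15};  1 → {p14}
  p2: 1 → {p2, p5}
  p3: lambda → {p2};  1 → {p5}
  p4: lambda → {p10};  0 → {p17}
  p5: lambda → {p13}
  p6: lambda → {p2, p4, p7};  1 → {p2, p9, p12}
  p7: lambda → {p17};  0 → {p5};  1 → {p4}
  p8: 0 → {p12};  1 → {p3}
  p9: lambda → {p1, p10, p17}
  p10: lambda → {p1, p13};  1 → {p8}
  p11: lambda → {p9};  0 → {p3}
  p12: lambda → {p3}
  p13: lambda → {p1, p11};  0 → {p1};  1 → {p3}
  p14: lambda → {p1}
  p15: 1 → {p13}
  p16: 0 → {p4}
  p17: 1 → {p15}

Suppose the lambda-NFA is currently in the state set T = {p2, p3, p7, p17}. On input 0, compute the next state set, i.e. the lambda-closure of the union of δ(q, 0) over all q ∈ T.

p7 on 0 → {p5}.
No 0-transition from p2, p3, p17.
Union after reading 0: {p5}.
Now take the lambda-closure:
From p5 via lambda: add p13.
From p13 via lambda: add p1, p11.
From p1 via lambda: add p0, p3, p14, p15.
From p11 via lambda: add p9.
From p3 via lambda: add p2.
From p9 via lambda: add p10, p17.
No new states can be added; the closed set is {p0, p1, p2, p3, p5, p9, p10, p11, p13, p14, p15, p17}.

{p0, p1, p2, p3, p5, p9, p10, p11, p13, p14, p15, p17}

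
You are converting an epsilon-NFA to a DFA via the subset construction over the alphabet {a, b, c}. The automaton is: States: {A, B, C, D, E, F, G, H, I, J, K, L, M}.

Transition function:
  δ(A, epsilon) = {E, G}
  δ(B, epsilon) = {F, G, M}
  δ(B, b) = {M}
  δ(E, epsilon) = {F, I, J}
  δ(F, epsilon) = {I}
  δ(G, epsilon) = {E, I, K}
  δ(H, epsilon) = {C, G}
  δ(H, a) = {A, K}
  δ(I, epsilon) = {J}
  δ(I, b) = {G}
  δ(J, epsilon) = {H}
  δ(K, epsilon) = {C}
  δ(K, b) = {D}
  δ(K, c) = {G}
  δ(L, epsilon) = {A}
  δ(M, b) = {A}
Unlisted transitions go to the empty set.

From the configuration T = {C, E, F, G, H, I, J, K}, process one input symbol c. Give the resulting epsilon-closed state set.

K on c → {G}.
No c-transition from C, E, F, G, H, I, J.
Union after reading c: {G}.
Now take the epsilon-closure:
From G via epsilon: add E, I, K.
From E via epsilon: add F, J.
From K via epsilon: add C.
From J via epsilon: add H.
No new states can be added; the closed set is {C, E, F, G, H, I, J, K}.

{C, E, F, G, H, I, J, K}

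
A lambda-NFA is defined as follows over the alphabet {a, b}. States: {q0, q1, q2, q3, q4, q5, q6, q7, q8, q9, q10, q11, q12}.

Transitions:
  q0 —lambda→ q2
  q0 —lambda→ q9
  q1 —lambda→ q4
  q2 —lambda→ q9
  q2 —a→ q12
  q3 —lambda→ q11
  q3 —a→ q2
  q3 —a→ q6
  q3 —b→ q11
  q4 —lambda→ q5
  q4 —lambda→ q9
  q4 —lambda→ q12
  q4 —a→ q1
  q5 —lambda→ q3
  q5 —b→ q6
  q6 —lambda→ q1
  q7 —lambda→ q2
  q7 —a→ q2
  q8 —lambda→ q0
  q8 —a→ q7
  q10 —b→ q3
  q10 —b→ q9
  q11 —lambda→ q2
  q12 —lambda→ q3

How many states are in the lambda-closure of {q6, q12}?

9

Start with {q6, q12}.
From q6 via lambda: add q1.
From q12 via lambda: add q3.
From q1 via lambda: add q4.
From q3 via lambda: add q11.
From q4 via lambda: add q5, q9.
From q11 via lambda: add q2.
lambda-closure = {q1, q2, q3, q4, q5, q6, q9, q11, q12}, which has 9 states.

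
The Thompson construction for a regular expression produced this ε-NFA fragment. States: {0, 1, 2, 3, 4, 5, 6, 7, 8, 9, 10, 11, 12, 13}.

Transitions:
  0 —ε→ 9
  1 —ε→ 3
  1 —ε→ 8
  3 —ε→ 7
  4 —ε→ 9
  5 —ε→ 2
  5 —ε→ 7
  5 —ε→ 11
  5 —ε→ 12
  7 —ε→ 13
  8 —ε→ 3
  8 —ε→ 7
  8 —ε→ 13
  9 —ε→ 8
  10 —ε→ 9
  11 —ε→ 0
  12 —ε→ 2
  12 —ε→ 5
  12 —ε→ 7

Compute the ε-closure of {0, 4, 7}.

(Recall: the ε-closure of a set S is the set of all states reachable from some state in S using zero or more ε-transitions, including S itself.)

Start with {0, 4, 7}.
From 0 via ε: add 9.
From 7 via ε: add 13.
From 9 via ε: add 8.
From 8 via ε: add 3.
No new states can be added; the closed set is {0, 3, 4, 7, 8, 9, 13}.

{0, 3, 4, 7, 8, 9, 13}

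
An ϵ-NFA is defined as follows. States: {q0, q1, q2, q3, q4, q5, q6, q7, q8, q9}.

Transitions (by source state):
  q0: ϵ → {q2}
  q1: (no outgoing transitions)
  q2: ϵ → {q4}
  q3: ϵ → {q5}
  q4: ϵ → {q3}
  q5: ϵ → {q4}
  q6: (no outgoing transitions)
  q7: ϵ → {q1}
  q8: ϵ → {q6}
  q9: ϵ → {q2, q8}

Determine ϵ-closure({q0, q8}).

{q0, q2, q3, q4, q5, q6, q8}

Start with {q0, q8}.
From q0 via ϵ: add q2.
From q8 via ϵ: add q6.
From q2 via ϵ: add q4.
From q4 via ϵ: add q3.
From q3 via ϵ: add q5.
No new states can be added; the closed set is {q0, q2, q3, q4, q5, q6, q8}.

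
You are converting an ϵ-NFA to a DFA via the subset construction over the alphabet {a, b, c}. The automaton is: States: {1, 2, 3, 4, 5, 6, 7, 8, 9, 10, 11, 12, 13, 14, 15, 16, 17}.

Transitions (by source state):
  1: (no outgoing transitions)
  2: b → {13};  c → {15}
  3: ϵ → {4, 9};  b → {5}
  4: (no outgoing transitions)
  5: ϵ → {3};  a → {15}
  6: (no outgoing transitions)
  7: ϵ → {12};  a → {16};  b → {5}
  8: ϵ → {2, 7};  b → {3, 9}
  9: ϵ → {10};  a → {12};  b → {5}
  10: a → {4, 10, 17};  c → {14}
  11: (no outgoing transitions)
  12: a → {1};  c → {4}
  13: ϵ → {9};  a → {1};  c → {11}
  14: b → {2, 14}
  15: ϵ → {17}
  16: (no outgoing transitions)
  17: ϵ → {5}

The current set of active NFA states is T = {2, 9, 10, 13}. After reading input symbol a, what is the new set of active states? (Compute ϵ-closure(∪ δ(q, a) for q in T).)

9 on a → {12}.
10 on a → {4, 10, 17}.
13 on a → {1}.
No a-transition from 2.
Union after reading a: {1, 4, 10, 12, 17}.
Now take the ϵ-closure:
From 17 via ϵ: add 5.
From 5 via ϵ: add 3.
From 3 via ϵ: add 9.
No new states can be added; the closed set is {1, 3, 4, 5, 9, 10, 12, 17}.

{1, 3, 4, 5, 9, 10, 12, 17}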